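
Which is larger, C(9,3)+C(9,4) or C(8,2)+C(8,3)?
First=210, Second=84.

Answer: C(9,3)+C(9,4)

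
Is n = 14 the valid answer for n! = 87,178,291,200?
Yes

Reasoning: 14! = 14·13! = 14·6,227,020,800 = 87,178,291,200, which equals 87,178,291,200.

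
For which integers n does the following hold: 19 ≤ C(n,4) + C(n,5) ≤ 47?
6

Explanation: C(5,4)+C(5,5)=6; C(6,4)+C(6,5)=21; C(7,4)+C(7,5)=56. So valid n = 6.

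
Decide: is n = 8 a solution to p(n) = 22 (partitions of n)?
Yes

Working:
Pentagonal recurrence p(n) = p(n−1) + p(n−2) − p(n−5) − p(n−7) + …: p(8) = p(7) + p(6) − p(3) − p(1) = 15 + 11 − 3 − 1 = 22, which equals 22.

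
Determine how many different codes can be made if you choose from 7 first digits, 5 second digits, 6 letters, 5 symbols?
1,050

Working:
By the multiplication principle: 7 × 5 × 6 × 5 = 1,050.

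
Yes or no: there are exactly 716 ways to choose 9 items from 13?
No

Reasoning: C(13,9) = 715 ≠ 716.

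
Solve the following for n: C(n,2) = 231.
22

Explanation: C(n,2) = n(n−1)/2! is increasing in n, and n(n−1) = 2!·231 = 462 ≈ (n−0.5)^2 gives n ≈ 22.0. Check: C(20,2) = 190, C(21,2) = 210, C(22,2) = 231 ✓. So n = 22.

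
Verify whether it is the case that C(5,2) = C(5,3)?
True

Solution: Symmetry C(n,k) = C(n,n-k): C(5,2) = 10 and C(5,3) = 10. Both sides agree, so the statement holds.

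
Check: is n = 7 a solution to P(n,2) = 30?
P(7,2) = 7·6 = 42, which does not equal 30.
Final answer: No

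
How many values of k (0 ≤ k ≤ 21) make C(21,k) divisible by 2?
14

Reasoning: Checking C(21,k) mod 2 for k = 0..21: divisible at k = 2, 3, 6, 7, 8, 9, 10, 11, 12, 13, 14, 15, 18, 19. That's 14 values.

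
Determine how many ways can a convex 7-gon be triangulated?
42
Using the Catalan number formula: C_n = C(2n, n) / (n+1)
C_5 = C(10, 5) / (5+1)
     = 252 / 6
     = 42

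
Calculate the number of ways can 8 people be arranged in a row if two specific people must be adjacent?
Treat pair as unit: (8-1)! arrangements × 2 internal orders = 10,080.

Answer: 10,080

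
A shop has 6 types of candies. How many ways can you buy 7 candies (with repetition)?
Stars and bars: C(7+6-1, 7) = C(12, 7) = 792.
Final answer: 792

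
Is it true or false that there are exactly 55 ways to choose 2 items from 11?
C(11,2) = 55.

Answer: True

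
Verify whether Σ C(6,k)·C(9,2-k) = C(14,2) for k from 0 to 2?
False
Vandermonde's identity gives C(15,2) = 105; RHS C(14,2) = 91.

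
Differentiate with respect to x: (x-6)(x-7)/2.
d/dx[(x-6)(x-7)] = (x-7) + (x-6) = 2x - 13. Dividing by 2 gives (2x - 13)/2.

Answer: (2x - 13)/2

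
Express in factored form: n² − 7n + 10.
(n − 2)(n − 5)

Reasoning: Seek roots whose sum is 7 and product is 10: (2, 5). So n² − 7n + 10 = (n − 2)(n − 5).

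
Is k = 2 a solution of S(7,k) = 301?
No

Reasoning: S(7,2) = 2·S(6,2) + S(6,1) = 2·31 + 1 = 63, which does not equal 301.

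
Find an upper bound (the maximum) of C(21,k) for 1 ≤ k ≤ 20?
C(21,k) is maximised at the centre of the row: C(21,10) = 352,716.

Answer: 352,716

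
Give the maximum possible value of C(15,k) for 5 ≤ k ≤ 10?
C(15,k) is maximised at the centre of the row: C(15,7) = 6,435.

Answer: 6,435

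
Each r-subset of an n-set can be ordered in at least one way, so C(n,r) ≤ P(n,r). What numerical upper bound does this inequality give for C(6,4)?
360

P(6,4) = 6·5·4·3 = 360, so C(6,4) ≤ 360. (The bound is loose by a factor of 4! = 24: C(6,4) = 360/24 = 15.)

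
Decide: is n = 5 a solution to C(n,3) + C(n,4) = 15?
Yes
C(5,3) + C(5,4) = 10 + 5 = 15, which equals 15.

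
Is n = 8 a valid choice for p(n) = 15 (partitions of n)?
Pentagonal recurrence p(n) = p(n−1) + p(n−2) − p(n−5) − p(n−7) + …: p(8) = p(7) + p(6) − p(3) − p(1) = 15 + 11 − 3 − 1 = 22, which does not equal 15.

Answer: No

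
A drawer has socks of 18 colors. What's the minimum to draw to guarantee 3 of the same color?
Worst case: 2 of each = 36. One more: 37.
Final answer: 37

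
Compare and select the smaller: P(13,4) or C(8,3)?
P(13,4)=17,160, C(8,3)=56.
Final answer: C(8,3)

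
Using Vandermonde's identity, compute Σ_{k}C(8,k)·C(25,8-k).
13,884,156

Solution: = C(8+25,8) = C(33,8) = 13,884,156.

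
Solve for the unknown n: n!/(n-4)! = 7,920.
11

Reasoning: n!/(n-4)! = n×(n-1)×(n-2)×(n-3), a product of 4 consecutive integers ≈ (n−1.5)^4. 7,920^(1/4) + 1.5 ≈ 10.9; check n = 11: 11×10×9×8 = 7,920 ✓. So n = 11.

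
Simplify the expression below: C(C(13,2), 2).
3,003

Explanation: C(13,2) = 78, then C(78, 2) = 3,003.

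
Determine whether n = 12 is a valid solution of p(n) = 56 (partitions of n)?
No

Working:
Pentagonal recurrence p(n) = p(n−1) + p(n−2) − p(n−5) − p(n−7) + …: p(12) = p(11) + p(10) − p(7) − p(5) + p(0) = 56 + 42 − 15 − 7 + 1 = 77, which does not equal 56.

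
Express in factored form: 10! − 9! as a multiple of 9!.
9 × 9! = 3,265,920

Explanation: 10! − 9! = 10·9! − 9! = (10 − 1)·9! = 9 × 9! = 3,265,920.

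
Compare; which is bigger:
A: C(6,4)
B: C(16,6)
B

A=C(6,4)=15, B=C(16,6)=8,008.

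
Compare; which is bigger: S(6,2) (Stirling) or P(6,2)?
S(6,2)

Working:
S(6,2) = 2·S(5,2) + S(5,1) = 2·15 + 1 = 31; P(6,2) = 30.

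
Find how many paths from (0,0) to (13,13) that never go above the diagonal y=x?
742,900

Counted by the Catalan number C_13: C_13 = C(26,13)/(13+1) = 10,400,600/14 = 742,900.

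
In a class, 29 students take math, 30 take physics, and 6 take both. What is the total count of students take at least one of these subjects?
|A∪B| = |A|+|B|-|A∩B| = 29+30-6 = 53.
Final answer: 53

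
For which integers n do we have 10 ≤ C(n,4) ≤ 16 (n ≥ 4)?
6

Explanation: C(5,4)=5; C(6,4)=15; C(7,4)=35. So valid n = 6.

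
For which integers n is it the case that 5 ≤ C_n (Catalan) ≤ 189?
3, 4, 5, 6

Explanation: C_2=2; C_3=5; C_4=14; C_5=42; C_6=132; C_7=429. So valid n = 3, 4, 5, 6.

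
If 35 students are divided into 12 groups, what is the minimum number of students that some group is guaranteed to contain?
3

Explanation: Pigeonhole: ⌈35/12⌉ = 3.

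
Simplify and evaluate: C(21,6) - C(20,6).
C(21,6) - C(20,6) = C(20,5) = 15,504.
Final answer: 15,504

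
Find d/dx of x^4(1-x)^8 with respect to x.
4x^3(1-x)^8 - 8x^4(1-x)^7

Reasoning: Product rule: 4x^{3}(1-x)^{8} + x^4·(-8)(1-x)^{7}.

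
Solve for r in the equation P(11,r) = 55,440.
P(11,r) = 11·10·…·(11−r+1), a product of r factors. Multiplying down from 11: 11 = 11; 11·10 = 110; 11·10·9 = 990; 11·10·9·8 = 7,920; 11·10·9·8·7 = 55,440 ✓ (5 factors). So r = 5.
Final answer: 5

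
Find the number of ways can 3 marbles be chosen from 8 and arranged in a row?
P(8,3) = 8!/(8-3)! = 336.

Answer: 336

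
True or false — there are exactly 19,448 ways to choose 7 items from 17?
C(17,7) = 19,448.

Answer: True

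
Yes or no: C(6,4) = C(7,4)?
LHS = C(6,4) = 15; RHS = C(7,4) = 35. 15 ≠ 35, so the statement does not hold.
Final answer: No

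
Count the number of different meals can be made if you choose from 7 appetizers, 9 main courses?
63
By the multiplication principle: 7 × 9 = 63.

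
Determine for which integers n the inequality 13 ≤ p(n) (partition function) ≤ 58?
7, 8, 9, 10, 11

Reasoning: Tabulating p(n) via p(n) = p(n−1) + p(n−2) − p(n−5) − p(n−7) + …: p(6)=11; p(7)=15; p(8)=22; p(9)=30; p(10)=42; p(11)=56; p(12)=77. So valid n = 7, 8, 9, 10, 11.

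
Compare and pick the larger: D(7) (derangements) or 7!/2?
7!/2
D(7) = (7-1)·[D(6) + D(5)] = 6·[265 + 44] = 1,854; 7!/2 = 5,040/2 = 2,520.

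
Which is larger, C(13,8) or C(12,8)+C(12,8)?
C(13,8)

Explanation: C(13,8)=1,287; C(12,8)+C(12,8)=495+495=990.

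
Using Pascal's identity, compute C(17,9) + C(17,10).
43,758

Reasoning: C(17,9) + C(17,10) = C(18,10) = 43,758.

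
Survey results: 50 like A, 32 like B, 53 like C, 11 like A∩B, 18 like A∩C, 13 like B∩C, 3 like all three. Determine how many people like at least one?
96

Working:
|A∪B∪C| = 50+32+53-11-18-13+3 = 96.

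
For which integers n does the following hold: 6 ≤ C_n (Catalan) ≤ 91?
C_3=5; C_4=14; C_5=42; C_6=132. So valid n = 4, 5.

Answer: 4, 5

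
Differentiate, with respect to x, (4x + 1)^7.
Chain rule: 7(4x+1)^{6} × 4 = 28(4x+1)^{6}.

Answer: 28(4x + 1)^6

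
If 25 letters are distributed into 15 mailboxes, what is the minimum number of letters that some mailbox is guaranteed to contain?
2

Pigeonhole: ⌈25/15⌉ = 2.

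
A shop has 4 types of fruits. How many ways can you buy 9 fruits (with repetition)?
220

Reasoning: Stars and bars: C(9+4-1, 9) = C(12, 9) = 220.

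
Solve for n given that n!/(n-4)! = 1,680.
8

Explanation: n!/(n-4)! = n×(n-1)×(n-2)×(n-3), a product of 4 consecutive integers ≈ (n−1.5)^4. 1,680^(1/4) + 1.5 ≈ 7.9; check n = 8: 8×7×6×5 = 1,680 ✓. So n = 8.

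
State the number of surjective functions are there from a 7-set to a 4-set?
8,400

Solution: Onto functions = 4! × S(7,4)
First compute S(7,4) via recurrence:
Using the Stirling recurrence: S(n,k) = k·S(n-1,k) + S(n-1,k-1)
S(7,4) = 4·S(6,4) + S(6,3)
         = 4·65 + 90
         = 260 + 90
         = 350
Then: 24 × 350 = 8,400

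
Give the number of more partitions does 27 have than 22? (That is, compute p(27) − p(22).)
Pentagonal recurrence p(n) = p(n−1) + p(n−2) − p(n−5) − p(n−7) + …: p(27) = p(26) + p(25) − p(22) − p(20) + p(15) + p(12) − p(5) − p(1) = 2,436 + 1,958 − 1,002 − 627 + 176 + 77 − 7 − 1 = 3,010.
p(22) = p(21) + p(20) − p(17) − p(15) + p(10) + p(7) − p(0) = 792 + 627 − 297 − 176 + 42 + 15 − 1 = 1,002.
Difference = 3,010 − 1,002 = 2,008.
Final answer: 2,008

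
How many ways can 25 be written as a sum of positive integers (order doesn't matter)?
1,958

Reasoning: Pentagonal recurrence p(n) = p(n−1) + p(n−2) − p(n−5) − p(n−7) + …: p(25) = p(24) + p(23) − p(20) − p(18) + p(13) + p(10) − p(3) = 1,575 + 1,255 − 627 − 385 + 101 + 42 − 3 = 1,958.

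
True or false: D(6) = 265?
True

Derangements of 6 elements: D(6) = (6-1)·[D(5) + D(4)] = 5·[44 + 9] = 265.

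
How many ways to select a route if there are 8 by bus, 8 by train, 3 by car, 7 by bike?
26
By the addition principle: 8 + 8 + 3 + 7 = 26.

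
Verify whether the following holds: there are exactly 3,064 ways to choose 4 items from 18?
C(18,4) = 3,060 ≠ 3064.

Answer: False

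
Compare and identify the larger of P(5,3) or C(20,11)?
P(5,3)=60, C(20,11)=167,960.
Final answer: C(20,11)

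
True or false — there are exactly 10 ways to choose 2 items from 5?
True

Working:
C(5,2) = 10.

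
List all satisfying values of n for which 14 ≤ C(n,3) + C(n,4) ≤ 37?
C(4,3)+C(4,4)=5; C(5,3)+C(5,4)=15; C(6,3)+C(6,4)=35; C(7,3)+C(7,4)=70. So valid n = 5, 6.

Answer: 5, 6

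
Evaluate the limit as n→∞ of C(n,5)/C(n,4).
∞
C(n,5)/C(n,4) = (n-4)/5 → ∞ as n → ∞.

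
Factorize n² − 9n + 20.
Seek roots whose sum is 9 and product is 20: (4, 5). So n² − 9n + 20 = (n − 4)(n − 5).
Final answer: (n − 4)(n − 5)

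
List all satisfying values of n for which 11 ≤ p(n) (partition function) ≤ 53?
Tabulating p(n) via p(n) = p(n−1) + p(n−2) − p(n−5) − p(n−7) + …: p(5)=7; p(6)=11; p(7)=15; p(8)=22; p(9)=30; p(10)=42; p(11)=56. So valid n = 6, 7, 8, 9, 10.
Final answer: 6, 7, 8, 9, 10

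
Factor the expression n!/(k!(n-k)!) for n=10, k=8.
This is the binomial coefficient C(10,8) = 45.

Answer: C(10,8) = 45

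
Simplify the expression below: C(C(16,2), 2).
C(16,2) = 120, then C(120, 2) = 7,140.

Answer: 7,140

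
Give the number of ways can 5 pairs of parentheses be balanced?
42

Explanation: Using the Catalan number formula: C_n = C(2n, n) / (n+1)
C_5 = C(10, 5) / (5+1)
     = 252 / 6
     = 42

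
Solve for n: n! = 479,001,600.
n! is strictly increasing. 10! = 3,628,800, 11! = 39,916,800, 12! = 479,001,600 ✓. So n = 12.

Answer: 12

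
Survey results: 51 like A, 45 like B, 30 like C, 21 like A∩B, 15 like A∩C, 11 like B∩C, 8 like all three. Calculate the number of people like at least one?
87

|A∪B∪C| = 51+45+30-21-15-11+8 = 87.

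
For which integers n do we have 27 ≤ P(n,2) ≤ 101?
P(5,2)=20; P(6,2)=30; P(7,2)=42; P(8,2)=56; P(9,2)=72; P(10,2)=90; P(11,2)=110. So valid n = 6, 7, 8, 9, 10.
Final answer: 6, 7, 8, 9, 10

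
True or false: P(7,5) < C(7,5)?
P(7,5) = 2,520 and C(7,5) = 21; P(n,r) = r! × C(n,r) so P > C whenever r ≥ 2.

Answer: False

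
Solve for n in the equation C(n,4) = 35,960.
32

Explanation: C(n,4) = n(n−1)(n−2)(n−3)/4! is increasing in n, and n(n−1)(n−2)(n−3) = 4!·35,960 = 863,040 ≈ (n−1.5)^4 gives n ≈ 32.0. Check: C(30,4) = 27,405, C(31,4) = 31,465, C(32,4) = 35,960 ✓. So n = 32.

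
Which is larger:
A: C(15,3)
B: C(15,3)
Equal
A=C(15,3)=455, B=C(15,3)=455.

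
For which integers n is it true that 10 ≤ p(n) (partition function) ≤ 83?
6, 7, 8, 9, 10, 11, 12

Working:
Tabulating p(n) via p(n) = p(n−1) + p(n−2) − p(n−5) − p(n−7) + …: p(5)=7; p(6)=11; p(7)=15; p(8)=22; p(9)=30; p(10)=42; p(11)=56; p(12)=77; p(13)=101. So valid n = 6, 7, 8, 9, 10, 11, 12.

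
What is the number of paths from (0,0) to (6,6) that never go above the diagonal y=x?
Counted by the Catalan number C_6: C_6 = C(12,6)/(6+1) = 924/7 = 132.

Answer: 132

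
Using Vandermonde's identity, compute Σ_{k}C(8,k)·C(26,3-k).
5,984

= C(8+26,3) = C(34,3) = 5,984.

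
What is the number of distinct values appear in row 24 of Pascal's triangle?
13
Row 24 has entries C(24,0)..C(24,24); by symmetry C(24,k)=C(24,24-k), giving 13 distinct values.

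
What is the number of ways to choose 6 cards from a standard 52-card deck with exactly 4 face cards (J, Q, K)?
386,100
12 face cards and 40 non-face cards: C(12,4) × C(40,2) = 495 × 780 = 386,100.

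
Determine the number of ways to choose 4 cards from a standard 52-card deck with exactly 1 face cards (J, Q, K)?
118,560

Working:
12 face cards and 40 non-face cards: C(12,1) × C(40,3) = 12 × 9,880 = 118,560.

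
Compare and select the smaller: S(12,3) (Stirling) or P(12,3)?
P(12,3)

Working:
S(12,3) = 3·S(11,3) + S(11,2) = 3·28,501 + 1,023 = 86,526; P(12,3) = 1,320.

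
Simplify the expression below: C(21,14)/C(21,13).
4/7

Working:
C(n,k+1)/C(n,k) = (n−k)/(k+1). Here (21−13)/(13+1) = 8/14 = 4/7.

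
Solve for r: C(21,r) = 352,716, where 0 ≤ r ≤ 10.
10

Reasoning: C(21,r) is increasing for 0 ≤ r ≤ 10. Stepping up (C(21,r+1) = C(21,r)·(21−r)/(r+1)): C(21,1) = 21, C(21,2) = 210, C(21,3) = 1,330, C(21,4) = 5,985, C(21,5) = 20,349, C(21,6) = 54,264, C(21,7) = 116,280, C(21,8) = 203,490, C(21,9) = 293,930, C(21,10) = 352,716 ✓. So r = 10.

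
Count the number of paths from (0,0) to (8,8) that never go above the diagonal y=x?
1,430

Working:
Counted by the Catalan number C_8: C_8 = C(16,8)/(8+1) = 12,870/9 = 1,430.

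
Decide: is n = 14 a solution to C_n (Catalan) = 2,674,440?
Yes

C_14 = C(28,14)/(14+1) = 40,116,600/15 = 2,674,440, which equals 2,674,440.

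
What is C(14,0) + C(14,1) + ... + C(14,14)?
Sum of binomial coefficients = 2^14 = 16,384.
Final answer: 16,384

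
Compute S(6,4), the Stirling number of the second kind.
65
Using the Stirling recurrence: S(n,k) = k·S(n-1,k) + S(n-1,k-1)
S(6,4) = 4·S(5,4) + S(5,3)
         = 4·10 + 25
         = 40 + 25
         = 65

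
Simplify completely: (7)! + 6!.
(7)! + 6! = (7)·6! + 6! = (7+1)·6! = 8·6! = 5,760.

Answer: 5,760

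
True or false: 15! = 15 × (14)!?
True

Reasoning: By definition n! = n × (n-1)!, so 15! = 15 × 14!.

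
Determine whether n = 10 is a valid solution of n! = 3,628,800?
Yes

Solution: 10! = 10·9! = 10·362,880 = 3,628,800, which equals 3,628,800.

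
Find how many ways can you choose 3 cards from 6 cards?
20

Explanation: C(6,3) = 6! / (3! × (6-3)!)
         = 6! / (3! × 3!)
         = 20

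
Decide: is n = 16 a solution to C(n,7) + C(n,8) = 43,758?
C(16,7) + C(16,8) = 11,440 + 12,870 = 24,310, which does not equal 43,758.

Answer: No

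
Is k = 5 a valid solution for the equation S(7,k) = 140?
Yes

Reasoning: S(7,5) = 5·S(6,5) + S(6,4) = 5·15 + 65 = 140, which equals 140.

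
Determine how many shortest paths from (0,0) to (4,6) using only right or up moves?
Choose 4 rights from 10 moves: C(10,4) = 210.
Final answer: 210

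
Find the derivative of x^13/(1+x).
(13x^12(1+x) - x^13)/(1+x)²

Solution: Quotient rule: [13x^{12}(1+x) - x^13]/(1+x)².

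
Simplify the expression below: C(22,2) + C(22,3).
By Pascal's identity: C(23,3) = 1,771.
Final answer: 1,771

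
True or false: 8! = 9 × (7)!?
False

8! = 8 × 7! = 40,320, but 9 × 7! = 45,360.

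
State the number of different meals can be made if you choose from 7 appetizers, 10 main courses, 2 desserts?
By the multiplication principle: 7 × 10 × 2 = 140.

Answer: 140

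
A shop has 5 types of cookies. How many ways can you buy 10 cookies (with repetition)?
1,001

Explanation: Stars and bars: C(10+5-1, 10) = C(14, 10) = 1,001.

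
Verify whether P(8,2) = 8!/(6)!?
True

Reasoning: Permutation formula P(n,k) = n!/(n-k)!: 8!/6! = 40,320/720 = 56 = P(8,2). The statement holds.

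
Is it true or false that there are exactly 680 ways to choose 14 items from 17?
True

Solution: C(17,14) = 680.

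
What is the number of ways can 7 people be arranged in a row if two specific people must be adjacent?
1,440

Reasoning: Treat pair as unit: (7-1)! arrangements × 2 internal orders = 1,440.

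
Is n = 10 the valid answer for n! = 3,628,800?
10! = 10·9! = 10·362,880 = 3,628,800, which equals 3,628,800.

Answer: Yes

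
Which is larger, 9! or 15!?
15!

Reasoning: 9!=362,880, 15!=1,307,674,368,000. 15! > 9!.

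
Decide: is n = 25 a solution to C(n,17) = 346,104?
C(25,17) = 25·24·23·22·21·20·19·18·17·16·15·14·13·12·11·10·9/17! = 384,702,630,042,931,200,000/355,687,428,096,000 = 1,081,575, which does not equal 346,104.

Answer: No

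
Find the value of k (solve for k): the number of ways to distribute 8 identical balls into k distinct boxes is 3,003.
Stars and bars: the count is C(8+k−1, k−1), increasing in k. k=5: C(12,4) = 495, k=6: C(13,5) = 1,287, k=7: C(14,6) = 3,003 ✓. So k = 7.
Final answer: 7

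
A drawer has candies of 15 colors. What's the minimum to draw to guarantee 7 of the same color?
91

Explanation: Worst case: 6 of each = 90. One more: 91.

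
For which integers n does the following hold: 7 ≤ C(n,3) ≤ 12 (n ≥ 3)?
C(4,3)=4; C(5,3)=10; C(6,3)=20. So valid n = 5.
Final answer: 5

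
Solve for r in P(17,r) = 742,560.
5

P(17,r) = 17·16·…·(17−r+1), a product of r factors. Multiplying down from 17: 17 = 17; 17·16 = 272; 17·16·15 = 4,080; 17·16·15·14 = 57,120; 17·16·15·14·13 = 742,560 ✓ (5 factors). So r = 5.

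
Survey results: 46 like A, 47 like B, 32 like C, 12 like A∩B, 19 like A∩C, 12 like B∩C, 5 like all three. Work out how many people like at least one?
87

Explanation: |A∪B∪C| = 46+47+32-12-19-12+5 = 87.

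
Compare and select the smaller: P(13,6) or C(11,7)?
C(11,7)

P(13,6)=1,235,520, C(11,7)=330.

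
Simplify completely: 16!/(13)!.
3,360

Solution: This equals 16×15×14 = 3,360.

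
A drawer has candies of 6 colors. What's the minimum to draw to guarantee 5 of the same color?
25

Solution: Worst case: 4 of each = 24. One more: 25.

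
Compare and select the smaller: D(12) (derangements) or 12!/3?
D(12) = (12-1)·[D(11) + D(10)] = 11·[14,684,570 + 1,334,961] = 176,214,841; 12!/3 = 479,001,600/3 = 159,667,200.
Final answer: 12!/3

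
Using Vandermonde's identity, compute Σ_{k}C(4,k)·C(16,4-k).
4,845

Reasoning: = C(4+16,4) = C(20,4) = 4,845.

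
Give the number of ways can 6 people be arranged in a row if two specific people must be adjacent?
Treat pair as unit: (6-1)! arrangements × 2 internal orders = 240.

Answer: 240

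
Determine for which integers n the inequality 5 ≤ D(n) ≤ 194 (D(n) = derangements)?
4, 5

Working:
Using D(n) = (n−1)[D(n−1) + D(n−2)] with D(1)=0, D(2)=1: D(3)=2; D(4)=9; D(5)=44; D(6)=265. So valid n = 4, 5.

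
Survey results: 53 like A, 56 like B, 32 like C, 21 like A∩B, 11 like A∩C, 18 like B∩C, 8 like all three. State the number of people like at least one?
99

Working:
|A∪B∪C| = 53+56+32-21-11-18+8 = 99.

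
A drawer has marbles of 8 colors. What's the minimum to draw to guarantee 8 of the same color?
57

Reasoning: Worst case: 7 of each = 56. One more: 57.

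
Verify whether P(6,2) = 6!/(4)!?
Permutation formula P(n,k) = n!/(n-k)!: 6!/4! = 720/24 = 30 = P(6,2). The statement holds.
Final answer: True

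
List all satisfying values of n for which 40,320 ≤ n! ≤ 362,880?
8, 9

n! is strictly increasing; 8! = 40,320 and 9! = 362,880, so valid n = 8, 9.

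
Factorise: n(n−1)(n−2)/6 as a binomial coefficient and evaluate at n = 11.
C(n,3); C(11,3) = 165

Explanation: n(n−1)(n−2)/6 = n!/(3!(n−3)!) = C(n,3). At n = 11: C(11,3) = 165.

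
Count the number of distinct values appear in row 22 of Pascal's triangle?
12

Reasoning: Row 22 has entries C(22,0)..C(22,22); by symmetry C(22,k)=C(22,22-k), giving 12 distinct values.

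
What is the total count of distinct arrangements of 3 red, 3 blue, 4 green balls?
4,200

Working:
Multinomial: 10!/(3! × 3! × 4!) = 4,200.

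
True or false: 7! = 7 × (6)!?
True

Explanation: By definition n! = n × (n-1)!, so 7! = 7 × 6!.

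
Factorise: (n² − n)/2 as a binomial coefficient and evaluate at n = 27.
C(n,2); C(27,2) = 351
(n² − n)/2 = n(n−1)/2 = C(n,2). At n = 27: C(27,2) = 351.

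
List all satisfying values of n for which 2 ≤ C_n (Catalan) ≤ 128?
2, 3, 4, 5

Working:
C_1=1; C_2=2; C_3=5; C_4=14; C_5=42; C_6=132. So valid n = 2, 3, 4, 5.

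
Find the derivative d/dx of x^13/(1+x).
(13x^12(1+x) - x^13)/(1+x)²

Explanation: Quotient rule: [13x^{12}(1+x) - x^13]/(1+x)².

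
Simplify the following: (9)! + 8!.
403,200

Reasoning: (9)! + 8! = (9)·8! + 8! = (9+1)·8! = 10·8! = 403,200.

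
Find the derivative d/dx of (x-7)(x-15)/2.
(2x - 22)/2
d/dx[(x-7)(x-15)] = (x-15) + (x-7) = 2x - 22. Dividing by 2 gives (2x - 22)/2.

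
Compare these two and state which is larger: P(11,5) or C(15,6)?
P(11,5)

Working:
P(11,5)=55,440, C(15,6)=5,005.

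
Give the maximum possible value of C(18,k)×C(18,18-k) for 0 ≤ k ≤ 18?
2,363,904,400

Reasoning: C(18,k)·C(18,18-k) = C(18,k)², maximised at the centre k = 9: C(18,9)² = 2,363,904,400.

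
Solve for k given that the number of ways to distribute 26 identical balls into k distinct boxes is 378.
3

Solution: Stars and bars: the count is C(26+k−1, k−1), increasing in k. k=2: C(27,1) = 27, k=3: C(28,2) = 378 ✓. So k = 3.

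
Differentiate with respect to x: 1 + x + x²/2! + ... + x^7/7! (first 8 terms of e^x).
1 + x + x²/2! + ... + x^6/6!

Solution: Differentiating term by term gives the first 7 terms of e^x.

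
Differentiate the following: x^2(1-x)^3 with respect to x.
2x^1(1-x)^3 - 3x^2(1-x)^2

Solution: Product rule: 2x^{1}(1-x)^{3} + x^2·(-3)(1-x)^{2}.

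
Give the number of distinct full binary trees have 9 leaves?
Using the Catalan number formula: C_n = C(2n, n) / (n+1)
C_8 = C(16, 8) / (8+1)
     = 12870 / 9
     = 1,430

Answer: 1,430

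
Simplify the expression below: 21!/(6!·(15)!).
54,264

Working:
This is C(21,6) = 54,264.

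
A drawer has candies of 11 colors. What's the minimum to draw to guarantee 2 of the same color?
12

Worst case: 1 of each = 11. One more: 12.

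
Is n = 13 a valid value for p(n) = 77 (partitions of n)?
Pentagonal recurrence p(n) = p(n−1) + p(n−2) − p(n−5) − p(n−7) + …: p(13) = p(12) + p(11) − p(8) − p(6) + p(1) = 77 + 56 − 22 − 11 + 1 = 101, which does not equal 77.
Final answer: No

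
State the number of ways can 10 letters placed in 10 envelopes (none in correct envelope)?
1,334,961

Working:
Using D(n) = (n-1)[D(n-1) + D(n-2)]:
D(10) = (10-1) × [D(9) + D(8)]
      = 9 × [133496 + 14833]
      = 9 × 148329
      = 1,334,961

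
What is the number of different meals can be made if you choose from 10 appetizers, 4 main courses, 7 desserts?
280
By the multiplication principle: 10 × 4 × 7 = 280.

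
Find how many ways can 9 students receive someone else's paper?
133,496

Working:
Using D(n) = (n-1)[D(n-1) + D(n-2)]:
D(9) = (9-1) × [D(8) + D(7)]
      = 8 × [14833 + 1854]
      = 8 × 16687
      = 133,496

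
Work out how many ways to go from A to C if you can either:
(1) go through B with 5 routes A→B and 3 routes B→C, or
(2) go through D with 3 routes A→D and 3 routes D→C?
24

Explanation: Route via B: 5×3=15. Route via D: 3×3=9. Total: 24.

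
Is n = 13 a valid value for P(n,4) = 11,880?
P(13,4) = 13·12·11·10 = 17,160, which does not equal 11,880.

Answer: No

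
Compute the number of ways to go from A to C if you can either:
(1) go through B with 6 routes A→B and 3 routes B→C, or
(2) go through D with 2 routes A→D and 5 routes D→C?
28
Route via B: 6×3=18. Route via D: 2×5=10. Total: 28.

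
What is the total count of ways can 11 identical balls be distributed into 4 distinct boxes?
364

Reasoning: C(11+4-1, 4-1) = C(14, 3) = 364.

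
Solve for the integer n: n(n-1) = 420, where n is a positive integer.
21

Working:
n² − n − 420 = 0, so n = (1 ± √(1 + 4·420))/2 = (1 ± √1,681)/2 = (1 ± 41)/2, i.e. n = 21 or n = -20. Taking the positive root, n = 21 (check: 21×20 = 420).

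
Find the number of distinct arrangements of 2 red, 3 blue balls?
Multinomial: 5!/(2! × 3!) = 10.
Final answer: 10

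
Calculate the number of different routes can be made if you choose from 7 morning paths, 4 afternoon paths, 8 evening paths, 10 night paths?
2,240

Working:
By the multiplication principle: 7 × 4 × 8 × 10 = 2,240.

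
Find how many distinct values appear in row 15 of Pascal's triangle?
8
Row 15 has entries C(15,0)..C(15,15); by symmetry C(15,k)=C(15,15-k), giving 8 distinct values.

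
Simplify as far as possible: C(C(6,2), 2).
C(6,2) = 15, then C(15, 2) = 105.

Answer: 105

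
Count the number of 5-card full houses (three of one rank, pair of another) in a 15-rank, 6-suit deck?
63,000

Reasoning: Triple rank: 15. Triple suits: C(6,3)=20. Pair rank: 14. Pair suits: C(6,2)=15. Total: 63,000.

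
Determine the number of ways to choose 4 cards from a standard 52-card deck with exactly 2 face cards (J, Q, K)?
51,480

Working:
12 face cards and 40 non-face cards: C(12,2) × C(40,2) = 66 × 780 = 51,480.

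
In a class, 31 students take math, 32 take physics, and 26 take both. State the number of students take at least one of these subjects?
37

|A∪B| = |A|+|B|-|A∩B| = 31+32-26 = 37.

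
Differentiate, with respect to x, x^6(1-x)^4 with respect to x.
6x^5(1-x)^4 - 4x^6(1-x)^3
Product rule: 6x^{5}(1-x)^{4} + x^6·(-4)(1-x)^{3}.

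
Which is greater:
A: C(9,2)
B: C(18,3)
A=C(9,2)=36, B=C(18,3)=816.

Answer: B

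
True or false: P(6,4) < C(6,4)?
False

Explanation: P(6,4) = 360 and C(6,4) = 15; P(n,r) = r! × C(n,r) so P > C whenever r ≥ 2.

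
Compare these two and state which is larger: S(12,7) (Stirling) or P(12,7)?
P(12,7)

Reasoning: S(12,7) = 7·S(11,7) + S(11,6) = 7·63,987 + 179,487 = 627,396; P(12,7) = 3,991,680.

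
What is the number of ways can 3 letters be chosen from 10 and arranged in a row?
720

P(10,3) = 10!/(10-3)! = 720.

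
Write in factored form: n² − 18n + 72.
(n − 6)(n − 12)

Reasoning: Seek roots whose sum is 18 and product is 72: (6, 12). So n² − 18n + 72 = (n − 6)(n − 12).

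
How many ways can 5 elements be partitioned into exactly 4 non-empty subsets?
10

Solution: This equals S(5,4), the Stirling number of the 2nd kind.
Using the Stirling recurrence: S(n,k) = k·S(n-1,k) + S(n-1,k-1)
S(5,4) = 4·S(4,4) + S(4,3)
         = 4·1 + 6
         = 4 + 6
         = 10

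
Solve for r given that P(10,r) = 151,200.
6
P(10,r) = 10·9·…·(10−r+1), a product of r factors. Multiplying down from 10: 10 = 10; 10·9 = 90; 10·9·8 = 720; 10·9·8·7 = 5,040; 10·9·8·7·6 = 30,240; 10·9·8·7·6·5 = 151,200 ✓ (6 factors). So r = 6.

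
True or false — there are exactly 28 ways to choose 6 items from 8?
True

C(8,6) = 28.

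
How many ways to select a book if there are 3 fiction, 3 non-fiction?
6

Solution: By the addition principle: 3 + 3 = 6.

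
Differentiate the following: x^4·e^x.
(4x^3 + x^4)e^x

Working:
Product rule: d/dx[x^4]·e^x + x^4·d/dx[e^x] = 4x^{3}e^x + x^4e^x.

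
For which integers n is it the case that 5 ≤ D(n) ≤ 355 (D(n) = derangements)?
4, 5, 6

Solution: Using D(n) = (n−1)[D(n−1) + D(n−2)] with D(1)=0, D(2)=1: D(3)=2; D(4)=9; D(5)=44; D(6)=265; D(7)=1,854. So valid n = 4, 5, 6.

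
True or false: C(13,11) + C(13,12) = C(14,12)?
True

Working:
Pascal's identity C(n,k) + C(n,k+1) = C(n+1,k+1): 78 + 13 = 91 = C(14,12).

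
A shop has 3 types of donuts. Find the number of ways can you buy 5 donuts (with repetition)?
21

Working:
Stars and bars: C(5+3-1, 5) = C(7, 5) = 21.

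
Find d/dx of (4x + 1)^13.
Chain rule: 13(4x+1)^{12} × 4 = 52(4x+1)^{12}.
Final answer: 52(4x + 1)^12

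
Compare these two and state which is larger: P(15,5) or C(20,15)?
P(15,5)=360,360, C(20,15)=15,504.

Answer: P(15,5)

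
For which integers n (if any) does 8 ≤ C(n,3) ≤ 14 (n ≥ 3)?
5

Solution: C(4,3)=4; C(5,3)=10; C(6,3)=20. So valid n = 5.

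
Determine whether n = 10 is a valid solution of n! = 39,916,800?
No

Solution: 10! = 10·9! = 10·362,880 = 3,628,800, which does not equal 39,916,800.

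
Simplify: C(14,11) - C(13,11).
C(14,11) - C(13,11) = C(13,10) = 286.
Final answer: 286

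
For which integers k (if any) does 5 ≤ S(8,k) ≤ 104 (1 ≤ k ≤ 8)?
7

Reasoning: S(8,1)=1; S(8,2)=127; S(8,3)=966; S(8,4)=1,701; S(8,5)=1,050; S(8,6)=266; S(8,7)=28; S(8,8)=1. So valid k = 7.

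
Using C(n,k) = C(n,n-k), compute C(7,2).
21

Solution: C(7,2) = C(7,5) = 21.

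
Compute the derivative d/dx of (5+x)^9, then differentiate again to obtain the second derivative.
First derivative: 9(5+x)^{8}. Second derivative: 9·8·(5+x)^{7} = 72(5+x)^{7}.
Final answer: 72(5+x)^7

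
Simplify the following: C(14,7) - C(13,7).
C(14,7) - C(13,7) = C(13,6) = 1,716.
Final answer: 1,716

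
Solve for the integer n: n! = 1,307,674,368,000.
15

Reasoning: n! is strictly increasing. 13! = 6,227,020,800, 14! = 87,178,291,200, 15! = 1,307,674,368,000 ✓. So n = 15.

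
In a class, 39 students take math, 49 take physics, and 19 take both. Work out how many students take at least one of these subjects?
69

|A∪B| = |A|+|B|-|A∩B| = 39+49-19 = 69.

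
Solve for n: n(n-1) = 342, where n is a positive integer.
19

n² − n − 342 = 0, so n = (1 ± √(1 + 4·342))/2 = (1 ± √1,369)/2 = (1 ± 37)/2, i.e. n = 19 or n = -18. Taking the positive root, n = 19 (check: 19×18 = 342).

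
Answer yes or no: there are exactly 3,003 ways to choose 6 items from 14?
Yes

Solution: C(14,6) = 3,003.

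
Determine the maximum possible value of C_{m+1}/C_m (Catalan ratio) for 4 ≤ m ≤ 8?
17/5

Solution: C_{m+1}/C_m = 2(2m+1)/(m+2), which increases with m. Maximum at m = 8: 2·17/10 = 17/5.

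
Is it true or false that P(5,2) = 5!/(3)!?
Permutation formula P(n,k) = n!/(n-k)!: 5!/3! = 120/6 = 20 = P(5,2). The statement holds.
Final answer: True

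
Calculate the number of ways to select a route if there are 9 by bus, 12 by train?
21

Solution: By the addition principle: 9 + 12 = 21.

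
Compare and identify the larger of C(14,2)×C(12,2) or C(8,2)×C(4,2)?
C(14,2)×C(12,2)

Working:
C(14,2)×C(12,2)=6,006, C(8,2)×C(4,2)=168.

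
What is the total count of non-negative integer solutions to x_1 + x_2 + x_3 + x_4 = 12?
455
C(12+4-1, 4-1) = 455.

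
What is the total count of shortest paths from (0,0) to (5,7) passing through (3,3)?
300

Reasoning: To (3,3): C(6,3)=20. From there: C(6,2)=15. Total: 300.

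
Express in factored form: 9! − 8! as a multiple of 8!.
8 × 8! = 322,560
9! − 8! = 9·8! − 8! = (9 − 1)·8! = 8 × 8! = 322,560.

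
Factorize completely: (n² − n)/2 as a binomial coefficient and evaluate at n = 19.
C(n,2); C(19,2) = 171

Solution: (n² − n)/2 = n(n−1)/2 = C(n,2). At n = 19: C(19,2) = 171.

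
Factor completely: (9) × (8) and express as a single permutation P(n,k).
P(9,2) = 9!/(7)!

Product of 2 consecutive descending integers starting at 9: P(9,2) = 9!/7! = 72.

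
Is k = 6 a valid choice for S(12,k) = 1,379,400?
S(12,6) = 6·S(11,6) + S(11,5) = 6·179,487 + 246,730 = 1,323,652, which does not equal 1,379,400.

Answer: No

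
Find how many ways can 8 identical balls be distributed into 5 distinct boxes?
495

C(8+5-1, 5-1) = C(12, 4) = 495.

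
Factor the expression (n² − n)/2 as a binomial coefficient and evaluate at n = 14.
C(n,2); C(14,2) = 91
(n² − n)/2 = n(n−1)/2 = C(n,2). At n = 14: C(14,2) = 91.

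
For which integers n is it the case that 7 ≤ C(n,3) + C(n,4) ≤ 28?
5

Working:
C(4,3)+C(4,4)=5; C(5,3)+C(5,4)=15; C(6,3)+C(6,4)=35. So valid n = 5.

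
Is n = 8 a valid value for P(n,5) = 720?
No

Working:
P(8,5) = 8·7·6·5·4 = 6,720, which does not equal 720.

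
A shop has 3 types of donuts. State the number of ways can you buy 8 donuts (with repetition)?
45

Explanation: Stars and bars: C(8+3-1, 8) = C(10, 8) = 45.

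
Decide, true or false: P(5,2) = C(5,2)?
False

Explanation: P(5,2) = 20 but C(5,2) = 10; they differ by a factor of 2! = 2, so the statement does not hold.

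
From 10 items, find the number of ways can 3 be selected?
120

Reasoning: C(10,3) = 10! / (3! × (10-3)!)
         = 10! / (3! × 7!)
         = 120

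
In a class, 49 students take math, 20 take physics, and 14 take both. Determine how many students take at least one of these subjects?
55

Solution: |A∪B| = |A|+|B|-|A∩B| = 49+20-14 = 55.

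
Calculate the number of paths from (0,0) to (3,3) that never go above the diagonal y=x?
5
Counted by the Catalan number C_3: C_3 = C(6,3)/(3+1) = 20/4 = 5.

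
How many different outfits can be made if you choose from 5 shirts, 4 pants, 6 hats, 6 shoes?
By the multiplication principle: 5 × 4 × 6 × 6 = 720.
Final answer: 720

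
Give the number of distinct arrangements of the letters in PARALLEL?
Word has 8 letters (P=1, A=2, R=1, L=3, E=1). Arrangements: 8!/Π(k!) = 3,360.
Final answer: 3,360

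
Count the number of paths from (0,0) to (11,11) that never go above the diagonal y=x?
58,786
Counted by the Catalan number C_11: C_11 = C(22,11)/(11+1) = 705,432/12 = 58,786.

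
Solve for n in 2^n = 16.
2^4 = 16, so n = 4.

Answer: 4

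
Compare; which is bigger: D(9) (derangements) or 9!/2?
9!/2

Working:
D(9) = (9-1)·[D(8) + D(7)] = 8·[14,833 + 1,854] = 133,496; 9!/2 = 362,880/2 = 181,440.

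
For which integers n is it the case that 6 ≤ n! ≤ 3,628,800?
3, 4, 5, 6, 7, 8, 9, 10

Solution: n! is strictly increasing; 3! = 6 and 10! = 3,628,800, so valid n = 3, 4, 5, 6, 7, 8, 9, 10.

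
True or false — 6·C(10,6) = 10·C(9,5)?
True

Working:
Absorption identity k·C(n,k) = n·C(n-1,k-1). LHS = 6·210 = 1,260; RHS = 10·126 = 1,260.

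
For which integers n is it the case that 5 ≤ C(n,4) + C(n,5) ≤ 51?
5, 6

C(4,4)+C(4,5)=1; C(5,4)+C(5,5)=6; C(6,4)+C(6,5)=21; C(7,4)+C(7,5)=56. So valid n = 5, 6.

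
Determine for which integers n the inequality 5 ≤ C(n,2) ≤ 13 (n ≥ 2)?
4, 5

Solution: C(3,2)=3; C(4,2)=6; C(5,2)=10; C(6,2)=15. So valid n = 4, 5.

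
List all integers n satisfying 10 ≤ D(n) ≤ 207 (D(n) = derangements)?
5

Working:
Using D(n) = (n−1)[D(n−1) + D(n−2)] with D(1)=0, D(2)=1: D(4)=9; D(5)=44; D(6)=265. So valid n = 5.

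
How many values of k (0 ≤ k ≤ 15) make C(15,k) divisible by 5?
12

Working:
Checking C(15,k) mod 5 for k = 0..15: divisible at k = 1, 2, 3, 4, 6, 7, 8, 9, 11, 12, 13, 14. That's 12 values.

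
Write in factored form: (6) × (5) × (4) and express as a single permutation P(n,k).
P(6,3) = 6!/(3)!

Explanation: Product of 3 consecutive descending integers starting at 6: P(6,3) = 6!/3! = 120.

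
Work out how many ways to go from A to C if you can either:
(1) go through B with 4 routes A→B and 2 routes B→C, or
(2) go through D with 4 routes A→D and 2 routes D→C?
16

Explanation: Route via B: 4×2=8. Route via D: 4×2=8. Total: 16.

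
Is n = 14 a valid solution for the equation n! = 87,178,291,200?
Yes

Solution: 14! = 14·13! = 14·6,227,020,800 = 87,178,291,200, which equals 87,178,291,200.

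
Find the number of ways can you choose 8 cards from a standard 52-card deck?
752,538,150

Explanation: C(52,8) = 752,538,150.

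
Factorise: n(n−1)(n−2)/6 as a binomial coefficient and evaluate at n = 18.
C(n,3); C(18,3) = 816

Solution: n(n−1)(n−2)/6 = n!/(3!(n−3)!) = C(n,3). At n = 18: C(18,3) = 816.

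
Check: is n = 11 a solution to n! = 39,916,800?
Yes

11! = 11·10! = 11·3,628,800 = 39,916,800, which equals 39,916,800.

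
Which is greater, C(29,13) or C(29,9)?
C(29,13)
C(29,13)=67,863,915, C(29,9)=10,015,005.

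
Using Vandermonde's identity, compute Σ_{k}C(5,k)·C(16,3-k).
1,330
= C(5+16,3) = C(21,3) = 1,330.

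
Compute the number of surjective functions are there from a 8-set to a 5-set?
126,000

Explanation: Onto functions = 5! × S(8,5)
First compute S(8,5) via recurrence:
Using the Stirling recurrence: S(n,k) = k·S(n-1,k) + S(n-1,k-1)
S(8,5) = 5·S(7,5) + S(7,4)
         = 5·140 + 350
         = 700 + 350
         = 1,050
Then: 120 × 1050 = 126,000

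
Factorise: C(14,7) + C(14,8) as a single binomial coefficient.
C(15,8)

Explanation: By Pascal's identity: C(14,7) + C(14,8) = C(15,8) = 6,435.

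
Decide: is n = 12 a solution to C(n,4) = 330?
No

Reasoning: C(12,4) = 12·11·10·9/4! = 11,880/24 = 495, which does not equal 330.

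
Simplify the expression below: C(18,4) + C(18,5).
By Pascal's identity: C(19,5) = 11,628.

Answer: 11,628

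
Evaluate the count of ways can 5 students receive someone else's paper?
44

Explanation: Using D(n) = (n-1)[D(n-1) + D(n-2)]:
D(5) = (5-1) × [D(4) + D(3)]
      = 4 × [9 + 2]
      = 4 × 11
      = 44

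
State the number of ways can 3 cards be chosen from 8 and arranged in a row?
P(8,3) = 8!/(8-3)! = 336.
Final answer: 336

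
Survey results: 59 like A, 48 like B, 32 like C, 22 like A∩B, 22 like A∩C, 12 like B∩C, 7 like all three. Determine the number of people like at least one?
|A∪B∪C| = 59+48+32-22-22-12+7 = 90.

Answer: 90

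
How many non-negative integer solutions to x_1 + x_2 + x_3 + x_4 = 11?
364

Solution: C(11+4-1, 4-1) = 364.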